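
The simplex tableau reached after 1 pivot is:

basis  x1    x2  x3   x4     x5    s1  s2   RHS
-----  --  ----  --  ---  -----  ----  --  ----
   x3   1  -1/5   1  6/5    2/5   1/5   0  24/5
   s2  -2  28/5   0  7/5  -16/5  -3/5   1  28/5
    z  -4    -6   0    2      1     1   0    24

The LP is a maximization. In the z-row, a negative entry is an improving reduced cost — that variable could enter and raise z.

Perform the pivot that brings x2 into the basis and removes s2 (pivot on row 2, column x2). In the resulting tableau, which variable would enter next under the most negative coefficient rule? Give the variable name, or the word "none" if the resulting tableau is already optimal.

Pivot element 28/5. New z-row = old z-row − (-6)·(row 2/(28/5)).
Updated z-row coefficients: x1: -43/7, x2: 0, x3: 0, x4: 7/2, x5: -17/7, s1: 5/14, s2: 15/14.
The most negative is -43/7 in column x1, so x1 would enter next.

x1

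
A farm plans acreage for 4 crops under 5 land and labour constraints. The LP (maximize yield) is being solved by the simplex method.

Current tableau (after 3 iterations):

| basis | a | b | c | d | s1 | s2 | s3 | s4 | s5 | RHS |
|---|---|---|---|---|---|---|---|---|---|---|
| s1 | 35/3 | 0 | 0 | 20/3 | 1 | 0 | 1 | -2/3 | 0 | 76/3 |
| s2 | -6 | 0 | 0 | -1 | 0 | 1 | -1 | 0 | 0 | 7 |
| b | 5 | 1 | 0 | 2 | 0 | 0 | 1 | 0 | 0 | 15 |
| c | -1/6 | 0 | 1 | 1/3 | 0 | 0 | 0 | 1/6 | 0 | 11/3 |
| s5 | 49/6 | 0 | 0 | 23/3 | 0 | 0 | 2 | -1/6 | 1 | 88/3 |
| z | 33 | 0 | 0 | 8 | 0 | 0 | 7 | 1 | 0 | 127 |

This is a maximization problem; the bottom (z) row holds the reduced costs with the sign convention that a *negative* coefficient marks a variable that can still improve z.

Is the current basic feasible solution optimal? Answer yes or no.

No objective-row coefficient is strictly negative, so no entering variable exists; the tableau is optimal.

yes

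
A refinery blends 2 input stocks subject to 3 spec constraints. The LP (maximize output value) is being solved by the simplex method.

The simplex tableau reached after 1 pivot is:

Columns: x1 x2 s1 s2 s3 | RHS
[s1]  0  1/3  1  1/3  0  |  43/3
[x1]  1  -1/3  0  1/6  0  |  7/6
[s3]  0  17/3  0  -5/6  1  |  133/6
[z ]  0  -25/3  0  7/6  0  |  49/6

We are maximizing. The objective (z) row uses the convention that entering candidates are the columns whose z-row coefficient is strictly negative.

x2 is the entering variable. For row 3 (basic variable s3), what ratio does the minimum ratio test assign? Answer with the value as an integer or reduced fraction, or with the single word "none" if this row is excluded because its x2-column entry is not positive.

Ratio = RHS / (x2 entry) = (133/6) / (17/3) = 133/34.

133/34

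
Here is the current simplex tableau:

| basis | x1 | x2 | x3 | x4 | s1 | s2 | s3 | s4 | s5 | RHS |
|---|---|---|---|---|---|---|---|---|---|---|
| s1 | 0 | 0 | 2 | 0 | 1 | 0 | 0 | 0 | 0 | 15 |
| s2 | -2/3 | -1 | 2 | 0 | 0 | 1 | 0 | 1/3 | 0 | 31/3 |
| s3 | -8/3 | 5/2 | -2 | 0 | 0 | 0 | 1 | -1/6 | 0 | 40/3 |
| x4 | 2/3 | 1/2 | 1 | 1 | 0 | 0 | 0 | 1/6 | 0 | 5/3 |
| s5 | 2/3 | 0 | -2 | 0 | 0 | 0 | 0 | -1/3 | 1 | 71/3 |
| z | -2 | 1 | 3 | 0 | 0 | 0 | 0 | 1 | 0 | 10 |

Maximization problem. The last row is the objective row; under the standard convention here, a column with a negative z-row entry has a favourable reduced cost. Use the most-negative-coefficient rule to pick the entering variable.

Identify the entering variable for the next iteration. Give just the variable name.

Objective-row coefficients: x1: -2, x2: 1, x3: 3, x4: 0, s1: 0, s2: 0, s3: 0, s4: 1, s5: 0.
The most negative is -2 in column x1, so x1 enters.

x1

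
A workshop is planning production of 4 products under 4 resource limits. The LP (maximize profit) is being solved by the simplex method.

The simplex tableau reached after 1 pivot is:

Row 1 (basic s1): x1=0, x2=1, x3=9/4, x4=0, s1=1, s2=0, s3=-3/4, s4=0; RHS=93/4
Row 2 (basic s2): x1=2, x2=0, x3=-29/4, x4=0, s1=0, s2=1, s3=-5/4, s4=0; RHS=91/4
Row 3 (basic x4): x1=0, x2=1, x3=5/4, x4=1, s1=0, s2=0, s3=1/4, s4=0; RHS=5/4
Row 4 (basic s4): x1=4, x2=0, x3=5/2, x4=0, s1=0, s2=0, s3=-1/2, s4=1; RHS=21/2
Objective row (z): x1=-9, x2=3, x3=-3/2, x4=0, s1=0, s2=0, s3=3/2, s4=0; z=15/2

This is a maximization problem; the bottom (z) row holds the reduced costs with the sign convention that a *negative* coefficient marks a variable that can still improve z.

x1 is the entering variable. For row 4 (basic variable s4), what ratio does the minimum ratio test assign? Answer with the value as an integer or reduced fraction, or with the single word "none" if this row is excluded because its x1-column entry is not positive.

21/8

Ratio = RHS / (x1 entry) = (21/2) / 4 = 21/8.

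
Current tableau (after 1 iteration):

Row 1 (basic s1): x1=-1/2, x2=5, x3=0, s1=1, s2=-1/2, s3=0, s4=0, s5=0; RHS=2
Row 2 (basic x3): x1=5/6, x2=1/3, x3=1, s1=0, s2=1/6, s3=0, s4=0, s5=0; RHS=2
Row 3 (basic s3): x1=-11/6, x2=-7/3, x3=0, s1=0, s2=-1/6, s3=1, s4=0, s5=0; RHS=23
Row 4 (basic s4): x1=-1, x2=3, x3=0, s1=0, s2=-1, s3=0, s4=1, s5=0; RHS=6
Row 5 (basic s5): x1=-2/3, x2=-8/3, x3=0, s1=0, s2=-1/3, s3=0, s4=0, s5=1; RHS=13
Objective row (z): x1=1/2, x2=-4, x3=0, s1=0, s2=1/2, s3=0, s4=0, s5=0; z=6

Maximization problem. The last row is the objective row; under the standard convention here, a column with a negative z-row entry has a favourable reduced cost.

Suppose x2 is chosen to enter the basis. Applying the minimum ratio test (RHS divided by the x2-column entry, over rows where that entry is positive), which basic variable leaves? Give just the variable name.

Ratios: row 1 (s1): 2/5 = 2/5; row 2 (x3): 2/(1/3) = 6; row 3 (s3): entry -7/3 ≤ 0, skip; row 4 (s4): 6/3 = 2; row 5 (s5): entry -8/3 ≤ 0, skip.
Minimum ratio 2/5 is in the s1 row, so s1 leaves.

s1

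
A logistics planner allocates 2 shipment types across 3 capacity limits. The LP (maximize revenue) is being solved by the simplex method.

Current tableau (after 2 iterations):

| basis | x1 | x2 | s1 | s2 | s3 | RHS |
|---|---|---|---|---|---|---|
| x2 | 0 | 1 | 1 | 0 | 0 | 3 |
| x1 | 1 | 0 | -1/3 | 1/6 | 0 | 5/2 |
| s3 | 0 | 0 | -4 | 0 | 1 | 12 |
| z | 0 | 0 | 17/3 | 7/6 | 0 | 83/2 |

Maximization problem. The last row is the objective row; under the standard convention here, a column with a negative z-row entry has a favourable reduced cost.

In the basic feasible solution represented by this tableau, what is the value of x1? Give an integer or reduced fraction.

x1 is basic (row 2); its value is the RHS of that row: 5/2.

5/2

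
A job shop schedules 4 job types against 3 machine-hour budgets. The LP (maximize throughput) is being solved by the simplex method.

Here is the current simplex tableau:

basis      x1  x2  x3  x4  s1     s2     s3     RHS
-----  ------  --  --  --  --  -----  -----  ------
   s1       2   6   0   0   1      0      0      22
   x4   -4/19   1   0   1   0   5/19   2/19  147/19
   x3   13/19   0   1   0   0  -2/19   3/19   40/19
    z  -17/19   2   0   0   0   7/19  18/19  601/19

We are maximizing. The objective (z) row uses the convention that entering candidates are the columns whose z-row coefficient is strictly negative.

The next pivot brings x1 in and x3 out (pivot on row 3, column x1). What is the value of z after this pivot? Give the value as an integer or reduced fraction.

Minimum ratio for x1: (40/19)/(13/19) = 40/13.
z changes by −(z-row coeff of x1)·ratio = −(-17/19)·(40/13) = 680/247.
New z = 601/19 + (680/247) = 447/13.

447/13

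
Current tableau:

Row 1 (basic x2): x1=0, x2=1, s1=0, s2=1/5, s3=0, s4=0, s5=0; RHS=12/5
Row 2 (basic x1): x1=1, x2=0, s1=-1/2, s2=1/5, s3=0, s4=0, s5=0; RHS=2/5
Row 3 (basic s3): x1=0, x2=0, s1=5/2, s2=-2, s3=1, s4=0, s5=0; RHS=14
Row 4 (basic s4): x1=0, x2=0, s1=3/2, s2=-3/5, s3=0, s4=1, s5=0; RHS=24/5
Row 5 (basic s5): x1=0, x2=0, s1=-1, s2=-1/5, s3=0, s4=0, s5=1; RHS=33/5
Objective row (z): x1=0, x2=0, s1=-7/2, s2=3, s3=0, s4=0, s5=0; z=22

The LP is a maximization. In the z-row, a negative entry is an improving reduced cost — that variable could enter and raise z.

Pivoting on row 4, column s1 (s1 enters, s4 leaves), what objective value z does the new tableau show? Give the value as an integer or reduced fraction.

Minimum ratio for s1: (24/5)/(3/2) = 16/5.
z changes by −(z-row coeff of s1)·ratio = −(-7/2)·(16/5) = 56/5.
New z = 22 + (56/5) = 166/5.

166/5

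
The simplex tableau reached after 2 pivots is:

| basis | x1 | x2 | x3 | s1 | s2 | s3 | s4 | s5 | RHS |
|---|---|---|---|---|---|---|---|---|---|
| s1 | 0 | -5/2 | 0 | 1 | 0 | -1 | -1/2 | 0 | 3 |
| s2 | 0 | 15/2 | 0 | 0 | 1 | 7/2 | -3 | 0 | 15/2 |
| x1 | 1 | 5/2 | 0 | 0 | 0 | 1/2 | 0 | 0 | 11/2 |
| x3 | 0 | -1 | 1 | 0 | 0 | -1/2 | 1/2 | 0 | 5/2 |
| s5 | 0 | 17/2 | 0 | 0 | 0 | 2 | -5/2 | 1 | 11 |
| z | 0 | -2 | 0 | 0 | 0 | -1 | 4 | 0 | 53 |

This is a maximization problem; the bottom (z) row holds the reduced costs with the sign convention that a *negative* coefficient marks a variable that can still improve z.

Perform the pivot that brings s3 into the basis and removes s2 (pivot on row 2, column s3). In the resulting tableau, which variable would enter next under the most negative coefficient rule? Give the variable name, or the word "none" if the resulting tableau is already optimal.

none

Pivot element 7/2. New z-row = old z-row − (-1)·(row 2/(7/2)).
Updated z-row coefficients: x1: 0, x2: 1/7, x3: 0, s1: 0, s2: 2/7, s3: 0, s4: 22/7, s5: 0.
No coefficient is strictly negative; the tableau after this pivot is optimal.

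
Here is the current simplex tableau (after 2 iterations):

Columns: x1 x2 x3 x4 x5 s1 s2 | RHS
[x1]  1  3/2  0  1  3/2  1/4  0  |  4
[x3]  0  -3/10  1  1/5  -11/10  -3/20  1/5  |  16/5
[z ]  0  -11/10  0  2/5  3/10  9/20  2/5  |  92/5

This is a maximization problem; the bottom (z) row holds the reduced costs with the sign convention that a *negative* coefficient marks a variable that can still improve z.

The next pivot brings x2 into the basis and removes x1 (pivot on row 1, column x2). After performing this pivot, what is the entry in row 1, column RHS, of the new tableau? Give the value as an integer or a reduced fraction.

Pivot element is row 1, column x2: 3/2.
Normalize row 1: new (row 1, RHS) = 4/(3/2) = 8/3.
Row 1 is the pivot row, so the entry is 8/3.

8/3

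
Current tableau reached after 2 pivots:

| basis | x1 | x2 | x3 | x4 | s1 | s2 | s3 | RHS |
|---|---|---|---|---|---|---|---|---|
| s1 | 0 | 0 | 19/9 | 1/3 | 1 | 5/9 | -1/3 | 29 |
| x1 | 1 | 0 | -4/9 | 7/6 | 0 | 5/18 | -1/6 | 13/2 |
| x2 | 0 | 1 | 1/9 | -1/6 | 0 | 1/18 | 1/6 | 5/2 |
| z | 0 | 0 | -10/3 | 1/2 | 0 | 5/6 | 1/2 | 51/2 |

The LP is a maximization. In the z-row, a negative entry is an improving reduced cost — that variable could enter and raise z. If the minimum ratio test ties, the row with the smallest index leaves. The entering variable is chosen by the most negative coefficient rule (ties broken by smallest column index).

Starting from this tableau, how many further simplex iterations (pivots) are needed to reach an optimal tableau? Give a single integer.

pivot: x3 in, s1 out → z = 2709/38
pivot: s3 in, x2 out → z = 500/7
No improving column remains; optimal.

2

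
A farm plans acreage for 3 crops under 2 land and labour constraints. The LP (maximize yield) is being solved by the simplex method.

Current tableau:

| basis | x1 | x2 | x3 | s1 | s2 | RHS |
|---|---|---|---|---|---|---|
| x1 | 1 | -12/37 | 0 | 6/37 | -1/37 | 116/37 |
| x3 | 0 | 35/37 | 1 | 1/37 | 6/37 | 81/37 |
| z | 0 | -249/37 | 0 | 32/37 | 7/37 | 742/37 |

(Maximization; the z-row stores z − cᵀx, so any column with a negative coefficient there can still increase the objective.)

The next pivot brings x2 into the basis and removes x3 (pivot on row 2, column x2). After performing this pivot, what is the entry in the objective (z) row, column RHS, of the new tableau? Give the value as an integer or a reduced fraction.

1247/35

Pivot element is row 2, column x2: 35/37.
Normalize row 2: new (row 2, RHS) = (81/37)/(35/37) = 81/35.
z-row ← z-row − (-249/37)·(new row 2): 742/37 − (-249/37)·(81/35) = 1247/35.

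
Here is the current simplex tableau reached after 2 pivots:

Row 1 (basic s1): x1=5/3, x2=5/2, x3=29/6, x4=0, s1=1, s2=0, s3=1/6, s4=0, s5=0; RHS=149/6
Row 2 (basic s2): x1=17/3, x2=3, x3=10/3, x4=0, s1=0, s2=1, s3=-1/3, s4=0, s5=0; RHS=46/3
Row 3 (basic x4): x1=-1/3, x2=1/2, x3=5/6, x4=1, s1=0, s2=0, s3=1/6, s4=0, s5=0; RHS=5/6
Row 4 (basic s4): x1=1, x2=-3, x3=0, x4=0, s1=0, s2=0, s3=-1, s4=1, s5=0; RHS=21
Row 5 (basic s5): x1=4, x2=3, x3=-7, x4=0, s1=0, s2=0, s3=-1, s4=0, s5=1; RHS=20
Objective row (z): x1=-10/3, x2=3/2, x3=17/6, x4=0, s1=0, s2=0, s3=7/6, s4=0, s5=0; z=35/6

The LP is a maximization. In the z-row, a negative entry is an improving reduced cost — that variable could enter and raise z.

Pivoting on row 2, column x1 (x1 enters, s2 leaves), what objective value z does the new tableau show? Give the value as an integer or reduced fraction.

Minimum ratio for x1: (46/3)/(17/3) = 46/17.
z changes by −(z-row coeff of x1)·ratio = −(-10/3)·(46/17) = 460/51.
New z = 35/6 + (460/51) = 505/34.

505/34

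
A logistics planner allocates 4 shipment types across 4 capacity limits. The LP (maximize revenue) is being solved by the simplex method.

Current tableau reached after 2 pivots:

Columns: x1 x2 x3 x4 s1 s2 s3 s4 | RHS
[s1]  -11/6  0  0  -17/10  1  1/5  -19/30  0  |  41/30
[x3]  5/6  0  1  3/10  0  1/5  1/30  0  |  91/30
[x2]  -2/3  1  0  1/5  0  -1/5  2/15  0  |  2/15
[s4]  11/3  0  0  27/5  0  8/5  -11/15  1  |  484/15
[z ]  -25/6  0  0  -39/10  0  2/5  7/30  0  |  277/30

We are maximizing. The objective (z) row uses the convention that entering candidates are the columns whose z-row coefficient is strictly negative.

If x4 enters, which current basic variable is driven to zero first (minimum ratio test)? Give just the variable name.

x2

Ratios: row 1 (s1): entry -17/10 ≤ 0, skip; row 2 (x3): (91/30)/(3/10) = 91/9; row 3 (x2): (2/15)/(1/5) = 2/3; row 4 (s4): (484/15)/(27/5) = 484/81.
Minimum ratio 2/3 is in the x2 row, so x2 leaves.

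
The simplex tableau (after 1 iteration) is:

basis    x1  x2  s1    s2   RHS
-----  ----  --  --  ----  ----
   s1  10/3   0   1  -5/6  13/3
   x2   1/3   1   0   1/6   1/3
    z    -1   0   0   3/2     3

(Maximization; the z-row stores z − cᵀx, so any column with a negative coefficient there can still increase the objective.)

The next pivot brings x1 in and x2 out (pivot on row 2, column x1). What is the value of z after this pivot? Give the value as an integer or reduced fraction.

Minimum ratio for x1: (1/3)/(1/3) = 1.
z changes by −(z-row coeff of x1)·ratio = −(-1)·1 = 1.
New z = 3 + 1 = 4.

4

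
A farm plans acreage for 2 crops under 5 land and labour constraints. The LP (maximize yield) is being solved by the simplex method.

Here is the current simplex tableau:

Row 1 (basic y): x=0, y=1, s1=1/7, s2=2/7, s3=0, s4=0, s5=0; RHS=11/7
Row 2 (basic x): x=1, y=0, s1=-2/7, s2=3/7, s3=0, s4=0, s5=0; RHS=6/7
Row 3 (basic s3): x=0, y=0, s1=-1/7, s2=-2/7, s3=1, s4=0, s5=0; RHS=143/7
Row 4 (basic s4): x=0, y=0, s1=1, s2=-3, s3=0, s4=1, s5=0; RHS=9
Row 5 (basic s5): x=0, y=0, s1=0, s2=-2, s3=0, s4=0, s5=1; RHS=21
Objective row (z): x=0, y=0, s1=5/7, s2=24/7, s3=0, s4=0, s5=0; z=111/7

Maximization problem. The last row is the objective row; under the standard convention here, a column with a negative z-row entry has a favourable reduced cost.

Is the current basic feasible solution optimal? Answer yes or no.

No objective-row coefficient is strictly negative, so no entering variable exists; the tableau is optimal.

yes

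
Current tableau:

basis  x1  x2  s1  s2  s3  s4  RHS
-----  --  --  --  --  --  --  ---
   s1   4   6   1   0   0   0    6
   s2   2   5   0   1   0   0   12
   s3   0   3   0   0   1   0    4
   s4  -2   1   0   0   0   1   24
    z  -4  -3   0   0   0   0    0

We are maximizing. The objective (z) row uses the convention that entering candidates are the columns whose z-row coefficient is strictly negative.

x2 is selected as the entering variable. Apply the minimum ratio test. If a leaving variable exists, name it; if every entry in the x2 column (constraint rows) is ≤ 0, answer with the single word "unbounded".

Ratios: row 1 (s1): 6/6 = 1; row 2 (s2): 12/5 = 12/5; row 3 (s3): 4/3 = 4/3; row 4 (s4): 24/1 = 24.
Minimum ratio is in the s1 row, so s1 leaves.

s1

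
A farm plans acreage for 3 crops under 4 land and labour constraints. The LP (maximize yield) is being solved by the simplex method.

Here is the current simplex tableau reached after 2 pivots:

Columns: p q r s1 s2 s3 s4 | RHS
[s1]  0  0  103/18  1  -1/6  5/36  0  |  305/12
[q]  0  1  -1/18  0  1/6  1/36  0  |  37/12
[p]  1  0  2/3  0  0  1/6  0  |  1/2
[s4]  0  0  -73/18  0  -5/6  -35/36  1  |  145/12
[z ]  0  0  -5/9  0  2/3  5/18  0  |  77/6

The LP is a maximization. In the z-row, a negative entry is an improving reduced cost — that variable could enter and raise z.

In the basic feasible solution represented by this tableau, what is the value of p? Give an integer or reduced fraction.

1/2

p is basic (row 3); its value is the RHS of that row: 1/2.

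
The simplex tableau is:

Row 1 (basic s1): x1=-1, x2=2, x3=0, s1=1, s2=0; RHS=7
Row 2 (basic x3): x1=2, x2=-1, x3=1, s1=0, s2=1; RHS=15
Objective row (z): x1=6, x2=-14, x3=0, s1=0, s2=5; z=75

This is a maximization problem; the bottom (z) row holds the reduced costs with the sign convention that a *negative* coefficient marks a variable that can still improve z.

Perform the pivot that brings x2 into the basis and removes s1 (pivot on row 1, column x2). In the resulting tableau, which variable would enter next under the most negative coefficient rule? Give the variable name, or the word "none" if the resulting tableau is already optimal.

x1

Pivot element 2. New z-row = old z-row − (-14)·(row 1/2).
Updated z-row coefficients: x1: -1, x2: 0, x3: 0, s1: 7, s2: 5.
The most negative is -1 in column x1, so x1 would enter next.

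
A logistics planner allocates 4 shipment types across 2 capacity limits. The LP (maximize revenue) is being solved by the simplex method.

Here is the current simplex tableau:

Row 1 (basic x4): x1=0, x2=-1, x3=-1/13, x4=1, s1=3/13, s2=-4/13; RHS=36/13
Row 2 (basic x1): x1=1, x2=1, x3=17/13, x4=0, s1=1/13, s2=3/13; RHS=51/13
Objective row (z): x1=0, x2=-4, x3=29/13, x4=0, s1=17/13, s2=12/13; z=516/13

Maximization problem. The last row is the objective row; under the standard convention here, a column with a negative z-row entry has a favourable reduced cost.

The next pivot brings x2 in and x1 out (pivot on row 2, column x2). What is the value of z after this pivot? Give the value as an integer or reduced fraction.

720/13

Minimum ratio for x2: (51/13)/1 = 51/13.
z changes by −(z-row coeff of x2)·ratio = −(-4)·(51/13) = 204/13.
New z = 516/13 + (204/13) = 720/13.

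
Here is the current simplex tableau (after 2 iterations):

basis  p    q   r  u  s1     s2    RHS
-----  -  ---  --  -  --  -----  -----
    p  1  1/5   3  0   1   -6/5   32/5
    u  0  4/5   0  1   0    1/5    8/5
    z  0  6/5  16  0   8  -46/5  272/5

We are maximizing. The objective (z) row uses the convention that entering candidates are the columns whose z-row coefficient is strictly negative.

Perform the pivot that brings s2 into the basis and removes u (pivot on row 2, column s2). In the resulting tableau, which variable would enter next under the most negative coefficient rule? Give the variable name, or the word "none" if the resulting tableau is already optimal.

Pivot element 1/5. New z-row = old z-row − (-46/5)·(row 2/(1/5)).
Updated z-row coefficients: p: 0, q: 38, r: 16, u: 46, s1: 8, s2: 0.
No coefficient is strictly negative; the tableau after this pivot is optimal.

none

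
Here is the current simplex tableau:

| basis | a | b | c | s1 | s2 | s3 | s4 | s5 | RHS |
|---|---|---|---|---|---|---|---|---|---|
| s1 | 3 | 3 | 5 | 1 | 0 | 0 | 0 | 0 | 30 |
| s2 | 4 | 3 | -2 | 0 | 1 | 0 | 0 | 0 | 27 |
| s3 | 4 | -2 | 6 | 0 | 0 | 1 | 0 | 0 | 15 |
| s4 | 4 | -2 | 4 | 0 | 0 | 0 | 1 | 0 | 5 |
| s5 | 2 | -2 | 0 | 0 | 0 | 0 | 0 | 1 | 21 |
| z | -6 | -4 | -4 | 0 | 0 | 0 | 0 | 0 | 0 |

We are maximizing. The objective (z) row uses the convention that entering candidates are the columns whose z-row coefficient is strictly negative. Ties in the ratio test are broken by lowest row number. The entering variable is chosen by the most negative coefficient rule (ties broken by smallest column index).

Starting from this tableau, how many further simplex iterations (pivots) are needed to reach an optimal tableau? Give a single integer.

pivot: a in, s4 out → z = 15/2
pivot: b in, s2 out → z = 383/10
pivot: c in, s1 out → z = 3247/74
No improving column remains; optimal.

3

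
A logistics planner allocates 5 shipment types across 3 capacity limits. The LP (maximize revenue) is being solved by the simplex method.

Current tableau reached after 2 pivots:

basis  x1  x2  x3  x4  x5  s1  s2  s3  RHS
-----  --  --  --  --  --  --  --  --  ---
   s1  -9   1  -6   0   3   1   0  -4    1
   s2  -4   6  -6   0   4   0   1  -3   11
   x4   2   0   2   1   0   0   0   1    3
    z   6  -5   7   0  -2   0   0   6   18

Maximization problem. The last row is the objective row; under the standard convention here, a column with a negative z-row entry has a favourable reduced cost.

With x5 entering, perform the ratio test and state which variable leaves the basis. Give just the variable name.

Ratios: row 1 (s1): 1/3 = 1/3; row 2 (s2): 11/4 = 11/4; row 3 (x4): entry 0 ≤ 0, skip.
Minimum ratio 1/3 is in the s1 row, so s1 leaves.

s1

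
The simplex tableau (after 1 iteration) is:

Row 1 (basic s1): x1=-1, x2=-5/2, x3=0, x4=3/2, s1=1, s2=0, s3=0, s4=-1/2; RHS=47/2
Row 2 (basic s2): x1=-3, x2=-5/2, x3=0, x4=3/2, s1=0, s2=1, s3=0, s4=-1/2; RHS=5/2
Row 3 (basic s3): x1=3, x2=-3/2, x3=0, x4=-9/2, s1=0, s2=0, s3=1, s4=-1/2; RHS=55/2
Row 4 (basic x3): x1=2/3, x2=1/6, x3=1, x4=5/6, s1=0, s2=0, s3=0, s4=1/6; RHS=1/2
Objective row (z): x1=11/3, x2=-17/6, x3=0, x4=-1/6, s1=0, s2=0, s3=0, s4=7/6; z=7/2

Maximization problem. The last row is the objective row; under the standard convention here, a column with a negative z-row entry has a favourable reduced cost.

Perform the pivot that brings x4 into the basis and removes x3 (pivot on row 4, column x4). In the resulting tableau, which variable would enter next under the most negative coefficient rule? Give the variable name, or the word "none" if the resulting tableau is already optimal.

Pivot element 5/6. New z-row = old z-row − (-1/6)·(row 4/(5/6)).
Updated z-row coefficients: x1: 19/5, x2: -14/5, x3: 1/5, x4: 0, s1: 0, s2: 0, s3: 0, s4: 6/5.
The most negative is -14/5 in column x2, so x2 would enter next.

x2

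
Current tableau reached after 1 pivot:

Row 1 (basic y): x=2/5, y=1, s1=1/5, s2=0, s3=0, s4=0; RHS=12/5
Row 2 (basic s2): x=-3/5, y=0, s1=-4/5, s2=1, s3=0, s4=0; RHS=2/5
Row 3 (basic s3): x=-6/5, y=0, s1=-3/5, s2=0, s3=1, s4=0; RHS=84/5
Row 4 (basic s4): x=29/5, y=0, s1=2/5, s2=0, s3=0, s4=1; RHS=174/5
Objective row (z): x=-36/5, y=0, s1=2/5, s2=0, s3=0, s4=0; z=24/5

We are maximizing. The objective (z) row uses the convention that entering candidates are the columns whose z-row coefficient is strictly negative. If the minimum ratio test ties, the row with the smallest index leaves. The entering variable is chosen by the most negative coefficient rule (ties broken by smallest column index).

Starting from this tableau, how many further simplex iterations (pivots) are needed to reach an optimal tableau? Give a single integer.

pivot: x in, y out → z = 48
No improving column remains; optimal.

1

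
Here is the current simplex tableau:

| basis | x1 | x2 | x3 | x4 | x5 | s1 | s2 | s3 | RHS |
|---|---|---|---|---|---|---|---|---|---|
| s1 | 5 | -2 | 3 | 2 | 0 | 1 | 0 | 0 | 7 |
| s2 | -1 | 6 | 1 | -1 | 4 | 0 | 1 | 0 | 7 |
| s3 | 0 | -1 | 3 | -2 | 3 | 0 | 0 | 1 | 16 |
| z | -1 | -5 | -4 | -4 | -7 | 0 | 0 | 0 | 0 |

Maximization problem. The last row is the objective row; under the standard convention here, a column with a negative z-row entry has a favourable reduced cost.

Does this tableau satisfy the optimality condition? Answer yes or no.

Column x1 has objective-row coefficient -1, which is negative; an improving pivot exists, so not yet optimal.

no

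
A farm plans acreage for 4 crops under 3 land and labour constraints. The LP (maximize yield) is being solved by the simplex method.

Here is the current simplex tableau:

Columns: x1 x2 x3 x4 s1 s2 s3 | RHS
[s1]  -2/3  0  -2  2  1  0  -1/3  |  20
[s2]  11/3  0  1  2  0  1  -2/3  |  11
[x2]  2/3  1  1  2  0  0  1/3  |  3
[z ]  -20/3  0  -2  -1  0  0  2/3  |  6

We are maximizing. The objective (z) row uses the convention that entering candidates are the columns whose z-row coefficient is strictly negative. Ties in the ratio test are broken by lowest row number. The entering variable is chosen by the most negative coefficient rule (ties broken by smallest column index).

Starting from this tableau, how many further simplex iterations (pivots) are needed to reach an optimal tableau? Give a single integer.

2

pivot: x1 in, s2 out → z = 26
pivot: s3 in, x2 out → z = 136/5
No improving column remains; optimal.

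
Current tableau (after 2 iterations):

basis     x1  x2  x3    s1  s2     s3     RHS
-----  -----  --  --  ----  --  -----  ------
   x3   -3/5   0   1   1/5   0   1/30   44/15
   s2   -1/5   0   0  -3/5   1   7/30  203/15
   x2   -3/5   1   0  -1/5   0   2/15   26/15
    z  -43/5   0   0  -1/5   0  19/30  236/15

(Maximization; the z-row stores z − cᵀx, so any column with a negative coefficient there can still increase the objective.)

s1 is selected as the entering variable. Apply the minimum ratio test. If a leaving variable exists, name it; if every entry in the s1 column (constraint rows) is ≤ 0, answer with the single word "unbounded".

Ratios: row 1 (x3): (44/15)/(1/5) = 44/3; row 2 (s2): entry -3/5 ≤ 0, skip; row 3 (x2): entry -1/5 ≤ 0, skip.
Minimum ratio is in the x3 row, so x3 leaves.

x3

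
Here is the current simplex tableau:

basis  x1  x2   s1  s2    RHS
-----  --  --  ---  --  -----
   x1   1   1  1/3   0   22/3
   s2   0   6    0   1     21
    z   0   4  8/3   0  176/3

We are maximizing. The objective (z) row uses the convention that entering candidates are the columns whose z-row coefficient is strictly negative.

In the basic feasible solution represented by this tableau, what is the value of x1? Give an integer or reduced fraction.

x1 is basic (row 1); its value is the RHS of that row: 22/3.

22/3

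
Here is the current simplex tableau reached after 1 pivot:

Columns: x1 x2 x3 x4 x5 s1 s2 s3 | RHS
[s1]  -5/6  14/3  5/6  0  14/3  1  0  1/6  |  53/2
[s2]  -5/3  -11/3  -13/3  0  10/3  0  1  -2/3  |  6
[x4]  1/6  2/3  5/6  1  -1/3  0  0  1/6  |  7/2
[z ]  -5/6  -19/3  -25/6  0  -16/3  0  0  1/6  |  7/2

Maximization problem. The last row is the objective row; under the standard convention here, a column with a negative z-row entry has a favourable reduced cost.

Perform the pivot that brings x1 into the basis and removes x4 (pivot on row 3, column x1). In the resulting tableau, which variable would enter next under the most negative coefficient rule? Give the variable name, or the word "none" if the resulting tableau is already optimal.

Pivot element 1/6. New z-row = old z-row − (-5/6)·(row 3/(1/6)).
Updated z-row coefficients: x1: 0, x2: -3, x3: 0, x4: 5, x5: -7, s1: 0, s2: 0, s3: 1.
The most negative is -7 in column x5, so x5 would enter next.

x5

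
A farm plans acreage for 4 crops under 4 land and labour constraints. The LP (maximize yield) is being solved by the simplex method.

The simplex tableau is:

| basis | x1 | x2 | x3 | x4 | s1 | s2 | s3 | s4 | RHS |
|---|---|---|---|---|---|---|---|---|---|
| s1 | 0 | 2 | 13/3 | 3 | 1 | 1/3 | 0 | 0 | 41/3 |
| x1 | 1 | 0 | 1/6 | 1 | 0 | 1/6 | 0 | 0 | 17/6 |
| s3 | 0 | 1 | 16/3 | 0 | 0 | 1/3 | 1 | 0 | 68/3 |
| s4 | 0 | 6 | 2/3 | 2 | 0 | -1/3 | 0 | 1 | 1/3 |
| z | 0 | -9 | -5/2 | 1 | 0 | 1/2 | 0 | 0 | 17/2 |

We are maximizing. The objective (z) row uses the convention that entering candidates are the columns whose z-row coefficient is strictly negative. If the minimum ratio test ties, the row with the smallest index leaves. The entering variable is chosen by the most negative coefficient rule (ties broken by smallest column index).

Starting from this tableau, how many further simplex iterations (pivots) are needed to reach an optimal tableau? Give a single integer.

3

pivot: x2 in, s4 out → z = 9
pivot: x3 in, x2 out → z = 39/4
pivot: s2 in, s1 out → z = 66/5
No improving column remains; optimal.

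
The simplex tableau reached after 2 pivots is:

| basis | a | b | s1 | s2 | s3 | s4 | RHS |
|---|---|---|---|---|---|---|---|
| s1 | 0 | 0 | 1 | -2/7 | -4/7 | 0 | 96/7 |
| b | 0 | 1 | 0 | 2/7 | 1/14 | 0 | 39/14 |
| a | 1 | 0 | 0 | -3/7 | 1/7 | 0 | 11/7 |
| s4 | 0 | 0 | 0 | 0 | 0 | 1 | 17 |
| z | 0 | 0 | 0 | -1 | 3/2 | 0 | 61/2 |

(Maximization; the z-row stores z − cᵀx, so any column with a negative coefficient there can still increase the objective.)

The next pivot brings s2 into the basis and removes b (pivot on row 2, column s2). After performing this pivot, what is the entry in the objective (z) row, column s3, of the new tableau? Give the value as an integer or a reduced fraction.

7/4

Pivot element is row 2, column s2: 2/7.
Normalize row 2: new (row 2, s3) = (1/14)/(2/7) = 1/4.
z-row ← z-row − (-1)·(new row 2): 3/2 − (-1)·(1/4) = 7/4.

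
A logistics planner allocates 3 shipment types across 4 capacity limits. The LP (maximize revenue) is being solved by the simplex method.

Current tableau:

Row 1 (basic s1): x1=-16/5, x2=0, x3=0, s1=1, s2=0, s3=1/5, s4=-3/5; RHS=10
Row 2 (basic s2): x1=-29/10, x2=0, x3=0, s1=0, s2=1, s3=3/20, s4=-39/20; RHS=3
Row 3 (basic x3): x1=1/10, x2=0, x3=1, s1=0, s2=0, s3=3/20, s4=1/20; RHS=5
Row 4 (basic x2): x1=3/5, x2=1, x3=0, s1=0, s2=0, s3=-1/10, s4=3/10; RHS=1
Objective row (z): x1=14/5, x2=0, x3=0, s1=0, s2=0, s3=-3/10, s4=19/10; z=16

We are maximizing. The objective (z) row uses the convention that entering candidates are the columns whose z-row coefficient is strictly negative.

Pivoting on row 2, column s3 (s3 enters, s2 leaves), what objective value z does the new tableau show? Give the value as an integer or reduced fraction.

22

Minimum ratio for s3: 3/(3/20) = 20.
z changes by −(z-row coeff of s3)·ratio = −(-3/10)·20 = 6.
New z = 16 + 6 = 22.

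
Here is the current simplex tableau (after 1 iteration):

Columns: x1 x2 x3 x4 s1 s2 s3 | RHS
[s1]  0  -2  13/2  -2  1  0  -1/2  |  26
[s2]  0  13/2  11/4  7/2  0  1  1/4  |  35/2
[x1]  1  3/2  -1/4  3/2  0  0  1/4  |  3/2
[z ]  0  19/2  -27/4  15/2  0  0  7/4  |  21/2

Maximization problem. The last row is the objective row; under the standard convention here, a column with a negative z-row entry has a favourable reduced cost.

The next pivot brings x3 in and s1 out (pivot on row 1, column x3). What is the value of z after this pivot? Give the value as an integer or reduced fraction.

75/2

Minimum ratio for x3: 26/(13/2) = 4.
z changes by −(z-row coeff of x3)·ratio = −(-27/4)·4 = 27.
New z = 21/2 + 27 = 75/2.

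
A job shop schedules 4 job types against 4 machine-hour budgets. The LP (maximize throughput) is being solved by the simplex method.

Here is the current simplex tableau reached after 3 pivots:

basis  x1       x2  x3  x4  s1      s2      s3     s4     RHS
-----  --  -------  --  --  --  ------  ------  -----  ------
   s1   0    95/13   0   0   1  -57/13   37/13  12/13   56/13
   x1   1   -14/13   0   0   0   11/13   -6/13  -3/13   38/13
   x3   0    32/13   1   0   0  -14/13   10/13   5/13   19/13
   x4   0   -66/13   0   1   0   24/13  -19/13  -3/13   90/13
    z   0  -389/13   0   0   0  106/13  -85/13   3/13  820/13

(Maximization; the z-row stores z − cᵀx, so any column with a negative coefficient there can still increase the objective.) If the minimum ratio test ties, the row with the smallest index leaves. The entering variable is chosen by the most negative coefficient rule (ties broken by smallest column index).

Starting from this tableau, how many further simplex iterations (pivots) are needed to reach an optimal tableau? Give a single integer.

pivot: x2 in, s1 out → z = 7668/95
pivot: s2 in, x3 out → z = 3077/38
pivot: s1 in, x1 out → z = 511/4
No improving column remains; optimal.

3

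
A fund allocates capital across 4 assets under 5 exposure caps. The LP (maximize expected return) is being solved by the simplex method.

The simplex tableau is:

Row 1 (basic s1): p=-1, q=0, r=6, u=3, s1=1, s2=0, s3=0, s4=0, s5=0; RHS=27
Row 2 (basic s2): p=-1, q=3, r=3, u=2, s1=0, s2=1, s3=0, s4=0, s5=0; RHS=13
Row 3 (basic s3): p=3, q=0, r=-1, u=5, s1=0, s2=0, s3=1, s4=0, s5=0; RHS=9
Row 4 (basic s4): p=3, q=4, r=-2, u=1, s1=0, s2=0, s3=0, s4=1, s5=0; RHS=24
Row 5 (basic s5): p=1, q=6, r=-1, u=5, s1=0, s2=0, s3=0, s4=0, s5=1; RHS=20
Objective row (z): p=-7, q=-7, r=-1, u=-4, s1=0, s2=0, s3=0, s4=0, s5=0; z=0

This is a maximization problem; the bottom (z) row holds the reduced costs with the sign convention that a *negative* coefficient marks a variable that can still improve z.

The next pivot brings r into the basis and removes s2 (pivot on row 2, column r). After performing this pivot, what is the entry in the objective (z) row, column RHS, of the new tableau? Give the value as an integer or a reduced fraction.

Pivot element is row 2, column r: 3.
Normalize row 2: new (row 2, RHS) = 13/3 = 13/3.
z-row ← z-row − (-1)·(new row 2): 0 − (-1)·(13/3) = 13/3.

13/3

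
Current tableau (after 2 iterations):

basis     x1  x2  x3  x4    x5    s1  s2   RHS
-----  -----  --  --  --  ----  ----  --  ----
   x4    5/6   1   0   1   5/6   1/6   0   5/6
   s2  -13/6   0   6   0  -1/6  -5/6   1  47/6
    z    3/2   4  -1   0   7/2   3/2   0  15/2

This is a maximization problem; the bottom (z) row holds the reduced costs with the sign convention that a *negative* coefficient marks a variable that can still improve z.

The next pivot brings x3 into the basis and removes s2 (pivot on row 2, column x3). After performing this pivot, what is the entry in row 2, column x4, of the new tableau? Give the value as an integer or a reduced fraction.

0

Pivot element is row 2, column x3: 6.
Normalize row 2: new (row 2, x4) = 0/6 = 0.
Row 2 is the pivot row, so the entry is 0.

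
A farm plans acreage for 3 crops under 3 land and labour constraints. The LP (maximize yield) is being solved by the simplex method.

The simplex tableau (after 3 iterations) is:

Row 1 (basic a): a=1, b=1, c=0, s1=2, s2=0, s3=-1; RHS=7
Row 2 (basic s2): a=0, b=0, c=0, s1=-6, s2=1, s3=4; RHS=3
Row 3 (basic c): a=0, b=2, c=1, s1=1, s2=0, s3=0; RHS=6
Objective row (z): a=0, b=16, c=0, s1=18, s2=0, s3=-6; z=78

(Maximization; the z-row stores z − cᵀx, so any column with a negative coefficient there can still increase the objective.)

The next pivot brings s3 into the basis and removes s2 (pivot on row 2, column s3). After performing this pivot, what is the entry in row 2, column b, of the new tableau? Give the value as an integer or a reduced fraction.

0

Pivot element is row 2, column s3: 4.
Normalize row 2: new (row 2, b) = 0/4 = 0.
Row 2 is the pivot row, so the entry is 0.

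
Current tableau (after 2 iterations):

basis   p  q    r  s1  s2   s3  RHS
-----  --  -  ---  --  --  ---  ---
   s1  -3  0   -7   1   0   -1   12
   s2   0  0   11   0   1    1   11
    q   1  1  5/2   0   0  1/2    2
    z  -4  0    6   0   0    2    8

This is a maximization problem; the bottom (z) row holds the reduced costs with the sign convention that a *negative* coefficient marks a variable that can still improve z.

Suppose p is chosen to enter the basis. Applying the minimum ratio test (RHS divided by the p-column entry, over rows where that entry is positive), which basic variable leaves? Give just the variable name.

q

Ratios: row 1 (s1): entry -3 ≤ 0, skip; row 2 (s2): entry 0 ≤ 0, skip; row 3 (q): 2/1 = 2.
Minimum ratio 2 is in the q row, so q leaves.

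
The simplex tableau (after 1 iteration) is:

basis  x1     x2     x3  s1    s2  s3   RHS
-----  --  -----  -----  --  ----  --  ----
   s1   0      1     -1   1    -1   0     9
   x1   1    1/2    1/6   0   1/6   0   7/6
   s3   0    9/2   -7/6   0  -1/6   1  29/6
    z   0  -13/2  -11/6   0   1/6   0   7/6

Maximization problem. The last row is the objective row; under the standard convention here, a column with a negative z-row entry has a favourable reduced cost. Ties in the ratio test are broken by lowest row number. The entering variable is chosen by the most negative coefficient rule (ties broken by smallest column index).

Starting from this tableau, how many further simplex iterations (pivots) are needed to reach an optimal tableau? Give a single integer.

pivot: x2 in, s3 out → z = 220/27
pivot: x3 in, x1 out → z = 125/8
No improving column remains; optimal.

2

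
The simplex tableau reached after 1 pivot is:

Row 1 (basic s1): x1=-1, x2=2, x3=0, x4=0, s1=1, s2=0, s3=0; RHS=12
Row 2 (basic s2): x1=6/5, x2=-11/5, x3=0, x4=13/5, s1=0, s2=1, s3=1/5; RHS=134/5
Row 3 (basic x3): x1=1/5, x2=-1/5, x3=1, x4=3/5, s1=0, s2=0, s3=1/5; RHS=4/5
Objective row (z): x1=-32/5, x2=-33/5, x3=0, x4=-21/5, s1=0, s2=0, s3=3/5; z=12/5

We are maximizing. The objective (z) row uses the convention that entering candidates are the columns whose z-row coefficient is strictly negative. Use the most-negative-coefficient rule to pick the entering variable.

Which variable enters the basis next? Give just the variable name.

Objective-row coefficients: x1: -32/5, x2: -33/5, x3: 0, x4: -21/5, s1: 0, s2: 0, s3: 3/5.
The most negative is -33/5 in column x2, so x2 enters.

x2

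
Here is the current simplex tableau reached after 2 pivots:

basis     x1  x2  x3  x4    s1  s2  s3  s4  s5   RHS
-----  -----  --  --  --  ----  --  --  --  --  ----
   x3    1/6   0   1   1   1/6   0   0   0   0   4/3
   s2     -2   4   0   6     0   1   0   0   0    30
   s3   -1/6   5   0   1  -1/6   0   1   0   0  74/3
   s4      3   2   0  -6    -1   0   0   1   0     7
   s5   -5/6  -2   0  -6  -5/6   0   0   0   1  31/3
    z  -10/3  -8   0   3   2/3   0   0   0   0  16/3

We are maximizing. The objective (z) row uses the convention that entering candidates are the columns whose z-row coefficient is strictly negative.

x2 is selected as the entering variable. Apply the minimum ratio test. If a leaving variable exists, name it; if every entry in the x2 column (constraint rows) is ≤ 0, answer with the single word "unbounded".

s4

Ratios: row 1 (x3): entry 0 ≤ 0, skip; row 2 (s2): 30/4 = 15/2; row 3 (s3): (74/3)/5 = 74/15; row 4 (s4): 7/2 = 7/2; row 5 (s5): entry -2 ≤ 0, skip.
Minimum ratio is in the s4 row, so s4 leaves.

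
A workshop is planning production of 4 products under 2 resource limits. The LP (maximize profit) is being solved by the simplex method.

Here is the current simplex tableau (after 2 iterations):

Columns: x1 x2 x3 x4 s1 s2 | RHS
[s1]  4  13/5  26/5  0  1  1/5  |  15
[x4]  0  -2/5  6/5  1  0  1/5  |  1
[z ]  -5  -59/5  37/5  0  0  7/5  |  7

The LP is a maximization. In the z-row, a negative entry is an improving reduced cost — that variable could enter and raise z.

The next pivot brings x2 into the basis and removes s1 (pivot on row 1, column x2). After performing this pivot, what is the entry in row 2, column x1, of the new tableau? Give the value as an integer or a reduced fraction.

Pivot element is row 1, column x2: 13/5.
Normalize row 1: new (row 1, x1) = 4/(13/5) = 20/13.
row 2 ← row 2 − (-2/5)·(new row 1): 0 − (-2/5)·(20/13) = 8/13.

8/13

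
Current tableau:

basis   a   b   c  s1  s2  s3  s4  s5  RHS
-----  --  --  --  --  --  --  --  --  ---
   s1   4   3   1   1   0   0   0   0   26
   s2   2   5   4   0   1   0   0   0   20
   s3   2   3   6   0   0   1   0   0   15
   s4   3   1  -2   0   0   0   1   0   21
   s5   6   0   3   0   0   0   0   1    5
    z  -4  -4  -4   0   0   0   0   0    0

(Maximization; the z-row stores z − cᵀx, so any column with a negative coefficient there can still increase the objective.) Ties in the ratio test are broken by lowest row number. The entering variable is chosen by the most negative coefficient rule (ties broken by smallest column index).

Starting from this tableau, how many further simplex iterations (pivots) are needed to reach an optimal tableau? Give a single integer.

pivot: a in, s5 out → z = 10/3
pivot: b in, s2 out → z = 18
No improving column remains; optimal.

2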